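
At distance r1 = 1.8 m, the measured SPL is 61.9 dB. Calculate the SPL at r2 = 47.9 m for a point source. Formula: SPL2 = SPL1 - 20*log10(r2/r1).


r2/r1 = 47.9/1.8 = 26.6111
Correction = 20*log10(26.6111) = 28.5013 dB
SPL2 = 61.9 - 28.5013 = 33.399 dB


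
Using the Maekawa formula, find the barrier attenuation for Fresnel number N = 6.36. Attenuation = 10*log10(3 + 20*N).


3 + 20*N = 3 + 20*6.36 = 130.2
Att = 10*log10(130.2) = 21.146 dB


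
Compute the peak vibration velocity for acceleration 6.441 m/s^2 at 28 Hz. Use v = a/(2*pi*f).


omega = 2*pi*f = 2*pi*28 = 175.929 rad/s
v = a / omega = 6.441 / 175.929 = 0.036611 m/s


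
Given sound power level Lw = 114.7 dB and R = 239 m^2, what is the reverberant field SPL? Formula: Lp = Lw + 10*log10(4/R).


4/R = 4/239 = 0.0167364
Lp = 114.7 + 10*log10(0.0167364) = 96.937 dB


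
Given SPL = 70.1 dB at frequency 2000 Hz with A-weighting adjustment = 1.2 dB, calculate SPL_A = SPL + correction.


A-weighting table: 2000 Hz -> 1.2 dB correction
SPL_A = SPL + correction = 70.1 + (1.2) = 71.3 dBA


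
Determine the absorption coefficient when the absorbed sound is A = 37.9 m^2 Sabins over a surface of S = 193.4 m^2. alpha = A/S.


Absorption coefficient = absorbed power / incident power
alpha = A / S = 37.9 / 193.4 = 0.19597


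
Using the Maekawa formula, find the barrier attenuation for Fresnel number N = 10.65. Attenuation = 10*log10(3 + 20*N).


3 + 20*N = 3 + 20*10.65 = 216
Att = 10*log10(216) = 23.345 dB


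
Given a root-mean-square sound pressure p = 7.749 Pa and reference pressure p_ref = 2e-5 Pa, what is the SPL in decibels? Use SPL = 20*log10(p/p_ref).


p / p_ref = 7.749 / 2e-5 = 387450
SPL = 20 * log10(387450) = 111.76 dB


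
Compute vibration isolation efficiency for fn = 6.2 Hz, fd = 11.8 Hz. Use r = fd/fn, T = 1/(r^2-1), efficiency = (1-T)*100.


r = 11.8 / 6.2 = 1.90323
r^2 - 1 = 1.90323^2 - 1 = 2.62228
T = 1/2.62228 = 0.381348
Efficiency = (1 - 0.381348)*100 = 61.865 %


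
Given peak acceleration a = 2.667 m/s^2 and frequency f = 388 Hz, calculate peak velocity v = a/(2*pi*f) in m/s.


omega = 2*pi*f = 2*pi*388 = 2437.88 rad/s
v = a / omega = 2.667 / 2437.88 = 0.001094 m/s


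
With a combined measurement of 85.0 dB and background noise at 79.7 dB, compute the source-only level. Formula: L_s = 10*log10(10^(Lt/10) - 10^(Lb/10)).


10^(85.0/10) = 3.16228e+08
10^(79.7/10) = 9.33254e+07
Difference = 3.16228e+08 - 9.33254e+07 = 2.22903e+08
L_source = 10*log10(2.22903e+08) = 83.481 dB


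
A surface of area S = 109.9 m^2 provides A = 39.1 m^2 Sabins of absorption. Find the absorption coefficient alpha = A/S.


Absorption coefficient = absorbed power / incident power
alpha = A / S = 39.1 / 109.9 = 0.35578


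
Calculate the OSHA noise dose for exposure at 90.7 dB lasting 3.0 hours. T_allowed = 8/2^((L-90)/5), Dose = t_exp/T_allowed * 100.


T_allowed = 8 / 2^((90.7 - 90)/5) = 7.26015 hr
Dose = 3.0 / 7.26015 * 100 = 41.321 %


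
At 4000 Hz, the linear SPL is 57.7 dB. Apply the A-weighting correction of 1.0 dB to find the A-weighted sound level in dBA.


A-weighting table: 4000 Hz -> 1.0 dB correction
SPL_A = SPL + correction = 57.7 + (1.0) = 58.7 dBA


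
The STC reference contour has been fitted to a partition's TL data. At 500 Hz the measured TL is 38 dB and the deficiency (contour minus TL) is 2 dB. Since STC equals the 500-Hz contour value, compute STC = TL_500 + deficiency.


By ASTM E413, STC = value of the fitted reference contour at 500 Hz.
Contour value at 500 Hz = TL_500 + deficiency = 38 + 2 = 40
STC = 40


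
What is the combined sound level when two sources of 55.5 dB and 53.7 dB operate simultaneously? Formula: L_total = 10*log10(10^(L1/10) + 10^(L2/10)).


10^(55.5/10) = 354813
10^(53.7/10) = 234423
Sum = 354813 + 234423 = 589236
L_total = 10*log10(589236) = 57.703 dB


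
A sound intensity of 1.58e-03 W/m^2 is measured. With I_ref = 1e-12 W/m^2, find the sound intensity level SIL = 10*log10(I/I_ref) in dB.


I / I_ref = 1.58e-03 / 1e-12 = 1.58e+09
SIL = 10 * log10(1.58e+09) = 91.987 dB


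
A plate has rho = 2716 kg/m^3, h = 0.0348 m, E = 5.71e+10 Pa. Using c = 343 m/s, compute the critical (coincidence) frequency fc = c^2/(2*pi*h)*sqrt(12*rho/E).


12*rho/E = 12*2716/5.71e+10 = 5.70788e-07
sqrt(12*rho/E) = sqrt(5.70788e-07) = 0.000755505
c^2/(2*pi*h) = 343^2/(2*pi*0.0348) = 538058
fc = 538058 * 0.000755505 = 406.51 Hz


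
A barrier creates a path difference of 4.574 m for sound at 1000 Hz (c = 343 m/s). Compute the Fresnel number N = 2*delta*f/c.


N = 2*delta*f/c = 2*delta/lambda, where lambda = c/f
lambda = 343 / 1000 = 0.343 m
N = 2 * 4.574 / 0.343 = 26.671


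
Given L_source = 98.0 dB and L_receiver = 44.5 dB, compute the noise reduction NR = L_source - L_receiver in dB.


NR = L_source - L_receiver (difference between source and receiving room levels)
NR = 98.0 - 44.5 = 53.5 dB


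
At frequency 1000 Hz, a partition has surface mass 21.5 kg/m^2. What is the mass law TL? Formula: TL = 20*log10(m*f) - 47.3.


m * f = 21.5 * 1000 = 21500
20*log10(21500) = 86.6488 dB
TL = 86.6488 - 47.3 = 39.349 dB


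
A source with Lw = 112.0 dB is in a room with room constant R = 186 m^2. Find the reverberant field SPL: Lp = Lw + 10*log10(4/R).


4/R = 4/186 = 0.0215054
Lp = 112.0 + 10*log10(0.0215054) = 95.325 dB


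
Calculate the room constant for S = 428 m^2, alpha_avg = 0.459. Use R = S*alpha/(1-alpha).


R = 428 * 0.459 / (1 - 0.459) = 363.13 m^2


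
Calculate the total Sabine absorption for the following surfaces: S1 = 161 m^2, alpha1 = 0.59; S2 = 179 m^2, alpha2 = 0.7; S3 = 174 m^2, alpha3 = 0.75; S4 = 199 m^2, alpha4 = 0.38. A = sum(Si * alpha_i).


161 * 0.59 = 94.99
179 * 0.7 = 125.3
174 * 0.75 = 130.5
199 * 0.38 = 75.62
A_total = 94.99 + 125.3 + 130.5 + 75.62 = 426.41 m^2


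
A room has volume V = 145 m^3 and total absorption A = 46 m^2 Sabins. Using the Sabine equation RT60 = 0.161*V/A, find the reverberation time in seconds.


RT60 = 0.161 * 145 / 46 = 0.5075 s


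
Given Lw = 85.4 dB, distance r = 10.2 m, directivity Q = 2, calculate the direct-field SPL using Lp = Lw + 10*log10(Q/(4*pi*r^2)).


4*pi*r^2 = 4*pi*10.2^2 = 1307.41 m^2
Q / (4*pi*r^2) = 2 / 1307.41 = 0.00152974
Lp = 85.4 + 10*log10(0.00152974) = 57.246 dB


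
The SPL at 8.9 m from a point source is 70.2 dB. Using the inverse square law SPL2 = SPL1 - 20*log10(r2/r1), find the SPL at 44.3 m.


r2/r1 = 44.3/8.9 = 4.97753
Correction = 20*log10(4.97753) = 13.9403 dB
SPL2 = 70.2 - 13.9403 = 56.26 dB


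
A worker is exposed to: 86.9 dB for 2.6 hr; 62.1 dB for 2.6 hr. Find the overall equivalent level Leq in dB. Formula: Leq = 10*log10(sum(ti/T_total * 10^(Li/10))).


T_total = 2.6 + 2.6 = 5.2 hr
(2.6/5.2) * 10^(86.9/10) = 2.44889e+08
(2.6/5.2) * 10^(62.1/10) = 810905
Sum = 2.44889e+08 + 810905 = 2.457e+08
Leq = 10*log10(2.457e+08) = 83.904 dB


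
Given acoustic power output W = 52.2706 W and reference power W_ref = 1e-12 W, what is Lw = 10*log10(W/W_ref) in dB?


W / W_ref = 52.2706 / 1e-12 = 5.22706e+13
Lw = 10 * log10(5.22706e+13) = 137.18 dB


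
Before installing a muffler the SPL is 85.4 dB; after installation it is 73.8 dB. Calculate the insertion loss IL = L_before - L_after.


Insertion loss = SPL without muffler - SPL with muffler
IL = 85.4 - 73.8 = 11.6 dB


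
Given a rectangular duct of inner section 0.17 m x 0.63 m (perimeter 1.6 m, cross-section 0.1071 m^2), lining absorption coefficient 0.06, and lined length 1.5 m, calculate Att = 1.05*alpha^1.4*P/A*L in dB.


alpha^1.4 = 0.06^1.4 = 0.0194721
Attenuation rate = 1.05 * alpha^1.4 * P / A
= 1.05 * 0.0194721 * 1.6 / 0.1071 = 0.305445 dB/m
Total Att = 0.305445 * 1.5 = 0.45817 dB


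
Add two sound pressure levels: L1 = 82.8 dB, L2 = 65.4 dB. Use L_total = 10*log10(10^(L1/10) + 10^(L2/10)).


10^(82.8/10) = 1.90546e+08
10^(65.4/10) = 3.46737e+06
Sum = 1.90546e+08 + 3.46737e+06 = 1.94013e+08
L_total = 10*log10(1.94013e+08) = 82.878 dB


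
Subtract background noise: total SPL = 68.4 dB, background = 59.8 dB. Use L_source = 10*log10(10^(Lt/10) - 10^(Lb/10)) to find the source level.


10^(68.4/10) = 6.91831e+06
10^(59.8/10) = 954993
Difference = 6.91831e+06 - 954993 = 5.96332e+06
L_source = 10*log10(5.96332e+06) = 67.755 dB


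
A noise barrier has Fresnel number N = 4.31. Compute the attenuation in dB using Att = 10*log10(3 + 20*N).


3 + 20*N = 3 + 20*4.31 = 89.2
Att = 10*log10(89.2) = 19.504 dB


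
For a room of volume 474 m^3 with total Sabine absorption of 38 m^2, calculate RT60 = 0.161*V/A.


RT60 = 0.161 * 474 / 38 = 2.0083 s


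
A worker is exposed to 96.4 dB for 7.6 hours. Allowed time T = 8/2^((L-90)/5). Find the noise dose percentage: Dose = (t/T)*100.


T_allowed = 8 / 2^((96.4 - 90)/5) = 3.29436 hr
Dose = 7.6 / 3.29436 * 100 = 230.7 %


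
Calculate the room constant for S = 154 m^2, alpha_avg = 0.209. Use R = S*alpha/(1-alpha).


R = 154 * 0.209 / (1 - 0.209) = 40.69 m^2


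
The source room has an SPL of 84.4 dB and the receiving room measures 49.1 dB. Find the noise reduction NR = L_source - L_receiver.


NR = L_source - L_receiver (difference between source and receiving room levels)
NR = 84.4 - 49.1 = 35.3 dB


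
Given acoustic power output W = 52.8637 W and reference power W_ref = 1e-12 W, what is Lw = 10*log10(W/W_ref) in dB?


W / W_ref = 52.8637 / 1e-12 = 5.28637e+13
Lw = 10 * log10(5.28637e+13) = 137.23 dB


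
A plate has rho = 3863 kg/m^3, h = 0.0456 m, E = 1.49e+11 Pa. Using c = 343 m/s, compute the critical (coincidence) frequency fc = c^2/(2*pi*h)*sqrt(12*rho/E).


12*rho/E = 12*3863/1.49e+11 = 3.11114e-07
sqrt(12*rho/E) = sqrt(3.11114e-07) = 0.000557776
c^2/(2*pi*h) = 343^2/(2*pi*0.0456) = 410623
fc = 410623 * 0.000557776 = 229.04 Hz


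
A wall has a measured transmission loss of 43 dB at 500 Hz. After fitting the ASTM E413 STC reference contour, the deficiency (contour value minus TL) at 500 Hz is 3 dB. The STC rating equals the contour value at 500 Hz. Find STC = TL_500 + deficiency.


By ASTM E413, STC = value of the fitted reference contour at 500 Hz.
Contour value at 500 Hz = TL_500 + deficiency = 43 + 3 = 46
STC = 46


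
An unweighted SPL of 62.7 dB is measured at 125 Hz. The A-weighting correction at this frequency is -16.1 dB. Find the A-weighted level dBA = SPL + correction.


A-weighting table: 125 Hz -> -16.1 dB correction
SPL_A = SPL + correction = 62.7 + (-16.1) = 46.6 dBA


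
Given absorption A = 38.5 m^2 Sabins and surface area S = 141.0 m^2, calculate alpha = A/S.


Absorption coefficient = absorbed power / incident power
alpha = A / S = 38.5 / 141.0 = 0.27305


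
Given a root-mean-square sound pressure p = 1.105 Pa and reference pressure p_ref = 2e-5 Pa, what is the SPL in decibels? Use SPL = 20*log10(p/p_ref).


p / p_ref = 1.105 / 2e-5 = 55250
SPL = 20 * log10(55250) = 94.847 dB


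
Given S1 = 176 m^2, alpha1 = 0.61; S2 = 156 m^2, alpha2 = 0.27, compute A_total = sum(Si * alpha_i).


176 * 0.61 = 107.36
156 * 0.27 = 42.12
A_total = 107.36 + 42.12 = 149.48 m^2


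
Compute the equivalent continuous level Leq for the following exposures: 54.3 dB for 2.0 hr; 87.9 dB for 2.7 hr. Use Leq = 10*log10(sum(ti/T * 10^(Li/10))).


T_total = 2.0 + 2.7 = 4.7 hr
(2.0/4.7) * 10^(54.3/10) = 114533
(2.7/4.7) * 10^(87.9/10) = 3.54214e+08
Sum = 114533 + 3.54214e+08 = 3.54329e+08
Leq = 10*log10(3.54329e+08) = 85.494 dB


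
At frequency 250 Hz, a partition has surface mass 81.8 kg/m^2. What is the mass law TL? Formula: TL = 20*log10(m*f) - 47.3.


m * f = 81.8 * 250 = 20450
20*log10(20450) = 86.2139 dB
TL = 86.2139 - 47.3 = 38.914 dB


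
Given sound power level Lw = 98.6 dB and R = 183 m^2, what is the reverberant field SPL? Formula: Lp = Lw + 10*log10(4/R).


4/R = 4/183 = 0.0218579
Lp = 98.6 + 10*log10(0.0218579) = 81.996 dB


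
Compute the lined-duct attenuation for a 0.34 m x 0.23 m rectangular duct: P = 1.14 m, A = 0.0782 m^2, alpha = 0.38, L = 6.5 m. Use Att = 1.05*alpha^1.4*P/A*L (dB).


alpha^1.4 = 0.38^1.4 = 0.258046
Attenuation rate = 1.05 * alpha^1.4 * P / A
= 1.05 * 0.258046 * 1.14 / 0.0782 = 3.94989 dB/m
Total Att = 3.94989 * 6.5 = 25.674 dB


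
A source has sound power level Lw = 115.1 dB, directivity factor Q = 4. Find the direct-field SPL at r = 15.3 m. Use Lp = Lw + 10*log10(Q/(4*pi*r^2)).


4*pi*r^2 = 4*pi*15.3^2 = 2941.66 m^2
Q / (4*pi*r^2) = 4 / 2941.66 = 0.00135978
Lp = 115.1 + 10*log10(0.00135978) = 86.435 dB


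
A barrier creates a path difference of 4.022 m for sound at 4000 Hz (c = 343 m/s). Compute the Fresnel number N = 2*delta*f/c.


N = 2*delta*f/c = 2*delta/lambda, where lambda = c/f
lambda = 343 / 4000 = 0.08575 m
N = 2 * 4.022 / 0.08575 = 93.808


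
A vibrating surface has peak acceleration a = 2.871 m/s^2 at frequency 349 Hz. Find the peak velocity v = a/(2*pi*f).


omega = 2*pi*f = 2*pi*349 = 2192.83 rad/s
v = a / omega = 2.871 / 2192.83 = 0.0013093 m/s


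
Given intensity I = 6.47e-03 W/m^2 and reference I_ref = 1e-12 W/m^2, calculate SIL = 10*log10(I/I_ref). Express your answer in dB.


I / I_ref = 6.47e-03 / 1e-12 = 6.47e+09
SIL = 10 * log10(6.47e+09) = 98.109 dB


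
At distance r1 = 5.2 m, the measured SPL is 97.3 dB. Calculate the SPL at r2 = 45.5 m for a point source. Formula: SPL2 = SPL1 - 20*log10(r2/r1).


r2/r1 = 45.5/5.2 = 8.75
Correction = 20*log10(8.75) = 18.8402 dB
SPL2 = 97.3 - 18.8402 = 78.46 dB


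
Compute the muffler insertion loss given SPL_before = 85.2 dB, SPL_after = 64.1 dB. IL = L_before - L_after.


Insertion loss = SPL without muffler - SPL with muffler
IL = 85.2 - 64.1 = 21.1 dB


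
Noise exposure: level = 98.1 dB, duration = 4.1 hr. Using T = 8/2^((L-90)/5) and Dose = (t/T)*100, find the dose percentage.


T_allowed = 8 / 2^((98.1 - 90)/5) = 2.60268 hr
Dose = 4.1 / 2.60268 * 100 = 157.53 %


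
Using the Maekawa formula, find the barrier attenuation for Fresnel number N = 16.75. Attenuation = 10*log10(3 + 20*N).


3 + 20*N = 3 + 20*16.75 = 338
Att = 10*log10(338) = 25.289 dB


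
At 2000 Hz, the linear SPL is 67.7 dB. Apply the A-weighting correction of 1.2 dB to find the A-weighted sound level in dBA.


A-weighting table: 2000 Hz -> 1.2 dB correction
SPL_A = SPL + correction = 67.7 + (1.2) = 68.9 dBA


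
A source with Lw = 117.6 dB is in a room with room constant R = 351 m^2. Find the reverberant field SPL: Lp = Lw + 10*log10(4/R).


4/R = 4/351 = 0.011396
Lp = 117.6 + 10*log10(0.011396) = 98.168 dB


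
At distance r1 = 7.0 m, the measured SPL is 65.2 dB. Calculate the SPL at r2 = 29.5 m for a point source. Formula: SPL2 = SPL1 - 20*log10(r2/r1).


r2/r1 = 29.5/7.0 = 4.21429
Correction = 20*log10(4.21429) = 12.4945 dB
SPL2 = 65.2 - 12.4945 = 52.706 dB


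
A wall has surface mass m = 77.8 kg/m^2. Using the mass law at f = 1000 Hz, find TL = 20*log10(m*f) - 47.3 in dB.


m * f = 77.8 * 1000 = 77800
20*log10(77800) = 97.8196 dB
TL = 97.8196 - 47.3 = 50.52 dB


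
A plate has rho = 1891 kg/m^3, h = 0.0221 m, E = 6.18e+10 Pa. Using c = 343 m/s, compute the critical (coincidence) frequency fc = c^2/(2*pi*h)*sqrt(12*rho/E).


12*rho/E = 12*1891/6.18e+10 = 3.67184e-07
sqrt(12*rho/E) = sqrt(3.67184e-07) = 0.000605957
c^2/(2*pi*h) = 343^2/(2*pi*0.0221) = 847259
fc = 847259 * 0.000605957 = 513.4 Hz


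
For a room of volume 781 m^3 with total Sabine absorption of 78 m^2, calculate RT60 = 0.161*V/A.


RT60 = 0.161 * 781 / 78 = 1.6121 s


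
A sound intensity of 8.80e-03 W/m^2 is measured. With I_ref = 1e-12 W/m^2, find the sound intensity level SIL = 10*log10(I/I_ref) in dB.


I / I_ref = 8.80e-03 / 1e-12 = 8.8e+09
SIL = 10 * log10(8.8e+09) = 99.445 dB


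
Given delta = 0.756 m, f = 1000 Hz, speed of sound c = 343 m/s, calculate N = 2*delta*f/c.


N = 2*delta*f/c = 2*delta/lambda, where lambda = c/f
lambda = 343 / 1000 = 0.343 m
N = 2 * 0.756 / 0.343 = 4.4082


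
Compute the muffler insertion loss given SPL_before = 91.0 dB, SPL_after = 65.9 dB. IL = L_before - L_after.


Insertion loss = SPL without muffler - SPL with muffler
IL = 91.0 - 65.9 = 25.1 dB


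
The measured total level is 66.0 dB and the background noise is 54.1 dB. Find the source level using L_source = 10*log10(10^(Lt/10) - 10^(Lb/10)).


10^(66.0/10) = 3.98107e+06
10^(54.1/10) = 257040
Difference = 3.98107e+06 - 257040 = 3.72403e+06
L_source = 10*log10(3.72403e+06) = 65.71 dB


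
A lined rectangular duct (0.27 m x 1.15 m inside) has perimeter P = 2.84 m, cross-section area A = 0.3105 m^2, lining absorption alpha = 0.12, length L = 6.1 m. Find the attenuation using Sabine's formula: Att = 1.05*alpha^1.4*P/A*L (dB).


alpha^1.4 = 0.12^1.4 = 0.0513871
Attenuation rate = 1.05 * alpha^1.4 * P / A
= 1.05 * 0.0513871 * 2.84 / 0.3105 = 0.493515 dB/m
Total Att = 0.493515 * 6.1 = 3.0104 dB


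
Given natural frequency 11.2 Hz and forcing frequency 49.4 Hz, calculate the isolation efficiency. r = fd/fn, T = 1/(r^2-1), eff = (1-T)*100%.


r = 49.4 / 11.2 = 4.41071
r^2 - 1 = 4.41071^2 - 1 = 18.4544
T = 1/18.4544 = 0.0541876
Efficiency = (1 - 0.0541876)*100 = 94.581 %


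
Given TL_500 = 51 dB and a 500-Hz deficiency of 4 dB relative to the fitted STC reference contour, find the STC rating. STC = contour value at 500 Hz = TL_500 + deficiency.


By ASTM E413, STC = value of the fitted reference contour at 500 Hz.
Contour value at 500 Hz = TL_500 + deficiency = 51 + 4 = 55
STC = 55


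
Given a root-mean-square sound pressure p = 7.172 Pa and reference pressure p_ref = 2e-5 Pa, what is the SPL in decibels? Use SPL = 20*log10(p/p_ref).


p / p_ref = 7.172 / 2e-5 = 358600
SPL = 20 * log10(358600) = 111.09 dB


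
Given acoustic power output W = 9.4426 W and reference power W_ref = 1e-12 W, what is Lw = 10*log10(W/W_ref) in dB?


W / W_ref = 9.4426 / 1e-12 = 9.4426e+12
Lw = 10 * log10(9.4426e+12) = 129.75 dB


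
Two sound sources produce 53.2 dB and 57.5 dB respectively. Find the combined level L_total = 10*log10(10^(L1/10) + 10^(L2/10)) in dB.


10^(53.2/10) = 208930
10^(57.5/10) = 562341
Sum = 208930 + 562341 = 771271
L_total = 10*log10(771271) = 58.872 dB


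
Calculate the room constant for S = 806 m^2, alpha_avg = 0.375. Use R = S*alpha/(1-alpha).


R = 806 * 0.375 / (1 - 0.375) = 483.6 m^2


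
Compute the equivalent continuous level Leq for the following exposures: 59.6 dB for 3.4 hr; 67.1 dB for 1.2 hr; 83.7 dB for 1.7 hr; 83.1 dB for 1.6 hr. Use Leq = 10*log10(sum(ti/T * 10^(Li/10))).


T_total = 3.4 + 1.2 + 1.7 + 1.6 = 7.9 hr
(3.4/7.9) * 10^(59.6/10) = 392511
(1.2/7.9) * 10^(67.1/10) = 779030
(1.7/7.9) * 10^(83.7/10) = 5.04454e+07
(1.6/7.9) * 10^(83.1/10) = 4.13517e+07
Sum = 392511 + 779030 + 5.04454e+07 + 4.13517e+07 = 9.29686e+07
Leq = 10*log10(9.29686e+07) = 79.683 dB


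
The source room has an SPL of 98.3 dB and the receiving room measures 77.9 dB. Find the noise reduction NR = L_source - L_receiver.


NR = L_source - L_receiver (difference between source and receiving room levels)
NR = 98.3 - 77.9 = 20.4 dB


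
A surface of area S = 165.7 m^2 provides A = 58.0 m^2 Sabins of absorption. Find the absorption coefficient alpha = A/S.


Absorption coefficient = absorbed power / incident power
alpha = A / S = 58.0 / 165.7 = 0.35003


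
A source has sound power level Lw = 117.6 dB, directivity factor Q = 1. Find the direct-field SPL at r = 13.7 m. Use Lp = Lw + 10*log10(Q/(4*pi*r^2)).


4*pi*r^2 = 4*pi*13.7^2 = 2358.58 m^2
Q / (4*pi*r^2) = 1 / 2358.58 = 0.000423984
Lp = 117.6 + 10*log10(0.000423984) = 83.873 dB


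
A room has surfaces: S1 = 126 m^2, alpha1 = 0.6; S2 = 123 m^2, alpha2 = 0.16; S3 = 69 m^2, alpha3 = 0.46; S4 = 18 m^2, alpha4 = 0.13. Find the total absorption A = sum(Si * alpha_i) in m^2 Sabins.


126 * 0.6 = 75.6
123 * 0.16 = 19.68
69 * 0.46 = 31.74
18 * 0.13 = 2.34
A_total = 75.6 + 19.68 + 31.74 + 2.34 = 129.36 m^2


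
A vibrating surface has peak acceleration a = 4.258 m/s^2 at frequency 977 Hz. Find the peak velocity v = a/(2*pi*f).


omega = 2*pi*f = 2*pi*977 = 6138.67 rad/s
v = a / omega = 4.258 / 6138.67 = 0.00069364 m/s


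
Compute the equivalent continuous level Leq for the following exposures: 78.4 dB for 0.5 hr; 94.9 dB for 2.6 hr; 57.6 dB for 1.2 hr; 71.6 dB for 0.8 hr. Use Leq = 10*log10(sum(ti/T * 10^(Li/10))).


T_total = 0.5 + 2.6 + 1.2 + 0.8 = 5.1 hr
(0.5/5.1) * 10^(78.4/10) = 6.78266e+06
(2.6/5.1) * 10^(94.9/10) = 1.57544e+09
(1.2/5.1) * 10^(57.6/10) = 135398
(0.8/5.1) * 10^(71.6/10) = 2.26736e+06
Sum = 6.78266e+06 + 1.57544e+09 + 135398 + 2.26736e+06 = 1.58463e+09
Leq = 10*log10(1.58463e+09) = 91.999 dB


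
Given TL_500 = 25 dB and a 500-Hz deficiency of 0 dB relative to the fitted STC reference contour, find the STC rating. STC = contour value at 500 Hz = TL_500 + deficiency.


By ASTM E413, STC = value of the fitted reference contour at 500 Hz.
Contour value at 500 Hz = TL_500 + deficiency = 25 + 0 = 25
STC = 25


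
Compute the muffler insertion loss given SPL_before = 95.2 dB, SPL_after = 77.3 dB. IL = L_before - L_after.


Insertion loss = SPL without muffler - SPL with muffler
IL = 95.2 - 77.3 = 17.9 dB


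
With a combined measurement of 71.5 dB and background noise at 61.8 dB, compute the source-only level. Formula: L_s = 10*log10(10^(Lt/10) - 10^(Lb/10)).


10^(71.5/10) = 1.41254e+07
10^(61.8/10) = 1.51356e+06
Difference = 1.41254e+07 - 1.51356e+06 = 1.26118e+07
L_source = 10*log10(1.26118e+07) = 71.008 dB


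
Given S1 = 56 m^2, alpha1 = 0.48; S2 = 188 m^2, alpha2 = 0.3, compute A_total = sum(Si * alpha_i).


56 * 0.48 = 26.88
188 * 0.3 = 56.4
A_total = 26.88 + 56.4 = 83.28 m^2


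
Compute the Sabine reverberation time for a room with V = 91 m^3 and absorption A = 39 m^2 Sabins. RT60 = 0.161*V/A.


RT60 = 0.161 * 91 / 39 = 0.37567 s


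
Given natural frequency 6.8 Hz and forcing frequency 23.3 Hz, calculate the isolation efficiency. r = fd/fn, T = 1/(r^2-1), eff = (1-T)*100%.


r = 23.3 / 6.8 = 3.42647
r^2 - 1 = 3.42647^2 - 1 = 10.7407
T = 1/10.7407 = 0.0931038
Efficiency = (1 - 0.0931038)*100 = 90.69 %


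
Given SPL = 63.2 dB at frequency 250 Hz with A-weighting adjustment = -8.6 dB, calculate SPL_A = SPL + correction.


A-weighting table: 250 Hz -> -8.6 dB correction
SPL_A = SPL + correction = 63.2 + (-8.6) = 54.6 dBA


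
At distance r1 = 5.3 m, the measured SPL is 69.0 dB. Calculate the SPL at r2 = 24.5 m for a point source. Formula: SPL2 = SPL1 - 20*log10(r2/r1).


r2/r1 = 24.5/5.3 = 4.62264
Correction = 20*log10(4.62264) = 13.2978 dB
SPL2 = 69.0 - 13.2978 = 55.702 dB


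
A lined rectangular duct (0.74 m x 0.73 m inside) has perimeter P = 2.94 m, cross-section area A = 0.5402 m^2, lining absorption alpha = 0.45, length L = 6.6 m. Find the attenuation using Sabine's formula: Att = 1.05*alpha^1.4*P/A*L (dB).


alpha^1.4 = 0.45^1.4 = 0.326962
Attenuation rate = 1.05 * alpha^1.4 * P / A
= 1.05 * 0.326962 * 2.94 / 0.5402 = 1.86844 dB/m
Total Att = 1.86844 * 6.6 = 12.332 dB


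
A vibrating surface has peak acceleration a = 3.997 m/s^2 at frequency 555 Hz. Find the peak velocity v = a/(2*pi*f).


omega = 2*pi*f = 2*pi*555 = 3487.17 rad/s
v = a / omega = 3.997 / 3487.17 = 0.0011462 m/s


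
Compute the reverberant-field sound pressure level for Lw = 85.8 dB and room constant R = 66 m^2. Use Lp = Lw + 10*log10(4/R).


4/R = 4/66 = 0.0606061
Lp = 85.8 + 10*log10(0.0606061) = 73.625 dB


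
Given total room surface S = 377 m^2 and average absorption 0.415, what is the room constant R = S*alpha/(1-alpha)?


R = 377 * 0.415 / (1 - 0.415) = 267.44 m^2


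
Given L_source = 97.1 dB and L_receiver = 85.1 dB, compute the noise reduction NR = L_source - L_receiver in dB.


NR = L_source - L_receiver (difference between source and receiving room levels)
NR = 97.1 - 85.1 = 12 dB


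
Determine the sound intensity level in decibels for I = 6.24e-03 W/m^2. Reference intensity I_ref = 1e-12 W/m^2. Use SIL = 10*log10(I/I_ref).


I / I_ref = 6.24e-03 / 1e-12 = 6.24e+09
SIL = 10 * log10(6.24e+09) = 97.952 dB


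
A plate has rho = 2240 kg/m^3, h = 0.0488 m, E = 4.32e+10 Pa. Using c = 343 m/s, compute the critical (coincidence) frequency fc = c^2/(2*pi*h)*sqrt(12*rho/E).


12*rho/E = 12*2240/4.32e+10 = 6.22222e-07
sqrt(12*rho/E) = sqrt(6.22222e-07) = 0.00078881
c^2/(2*pi*h) = 343^2/(2*pi*0.0488) = 383697
fc = 383697 * 0.00078881 = 302.66 Hz


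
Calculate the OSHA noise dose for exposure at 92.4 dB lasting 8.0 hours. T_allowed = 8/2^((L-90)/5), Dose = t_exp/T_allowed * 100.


T_allowed = 8 / 2^((92.4 - 90)/5) = 5.73582 hr
Dose = 8.0 / 5.73582 * 100 = 139.47 %


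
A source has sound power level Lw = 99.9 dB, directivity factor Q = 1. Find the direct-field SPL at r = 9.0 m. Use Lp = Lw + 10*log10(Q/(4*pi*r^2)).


4*pi*r^2 = 4*pi*9.0^2 = 1017.88 m^2
Q / (4*pi*r^2) = 1 / 1017.88 = 0.000982434
Lp = 99.9 + 10*log10(0.000982434) = 69.823 dB


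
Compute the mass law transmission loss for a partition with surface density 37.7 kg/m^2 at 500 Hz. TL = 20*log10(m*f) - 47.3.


m * f = 37.7 * 500 = 18850
20*log10(18850) = 85.5062 dB
TL = 85.5062 - 47.3 = 38.206 dB


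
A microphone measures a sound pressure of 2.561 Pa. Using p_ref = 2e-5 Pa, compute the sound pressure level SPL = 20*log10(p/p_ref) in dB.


p / p_ref = 2.561 / 2e-5 = 128050
SPL = 20 * log10(128050) = 102.15 dB


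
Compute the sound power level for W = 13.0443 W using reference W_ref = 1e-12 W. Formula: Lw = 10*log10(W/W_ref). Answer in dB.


W / W_ref = 13.0443 / 1e-12 = 1.30443e+13
Lw = 10 * log10(1.30443e+13) = 131.15 dB


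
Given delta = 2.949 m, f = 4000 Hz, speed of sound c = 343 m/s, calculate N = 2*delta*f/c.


N = 2*delta*f/c = 2*delta/lambda, where lambda = c/f
lambda = 343 / 4000 = 0.08575 m
N = 2 * 2.949 / 0.08575 = 68.781


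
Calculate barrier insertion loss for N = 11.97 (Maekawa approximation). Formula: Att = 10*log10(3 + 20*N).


3 + 20*N = 3 + 20*11.97 = 242.4
Att = 10*log10(242.4) = 23.845 dB


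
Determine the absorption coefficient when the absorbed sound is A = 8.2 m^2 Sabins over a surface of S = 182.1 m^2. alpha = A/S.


Absorption coefficient = absorbed power / incident power
alpha = A / S = 8.2 / 182.1 = 0.04503


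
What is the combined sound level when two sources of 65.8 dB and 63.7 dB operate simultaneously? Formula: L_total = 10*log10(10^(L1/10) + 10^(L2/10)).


10^(65.8/10) = 3.80189e+06
10^(63.7/10) = 2.34423e+06
Sum = 3.80189e+06 + 2.34423e+06 = 6.14612e+06
L_total = 10*log10(6.14612e+06) = 67.886 dB


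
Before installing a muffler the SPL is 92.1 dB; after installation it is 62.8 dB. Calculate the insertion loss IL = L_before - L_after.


Insertion loss = SPL without muffler - SPL with muffler
IL = 92.1 - 62.8 = 29.3 dB


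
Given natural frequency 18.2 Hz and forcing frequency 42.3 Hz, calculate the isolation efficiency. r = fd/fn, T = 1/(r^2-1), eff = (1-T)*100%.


r = 42.3 / 18.2 = 2.32418
r^2 - 1 = 2.32418^2 - 1 = 4.40181
T = 1/4.40181 = 0.227179
Efficiency = (1 - 0.227179)*100 = 77.282 %


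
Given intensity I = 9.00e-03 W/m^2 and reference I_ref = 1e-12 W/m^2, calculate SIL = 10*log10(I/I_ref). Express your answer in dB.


I / I_ref = 9.00e-03 / 1e-12 = 9e+09
SIL = 10 * log10(9e+09) = 99.542 dB


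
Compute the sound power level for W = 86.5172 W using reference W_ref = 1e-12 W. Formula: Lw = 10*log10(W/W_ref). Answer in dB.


W / W_ref = 86.5172 / 1e-12 = 8.65172e+13
Lw = 10 * log10(8.65172e+13) = 139.37 dB


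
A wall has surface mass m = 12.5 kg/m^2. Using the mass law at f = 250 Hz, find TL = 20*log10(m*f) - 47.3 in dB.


m * f = 12.5 * 250 = 3125
20*log10(3125) = 69.897 dB
TL = 69.897 - 47.3 = 22.597 dB


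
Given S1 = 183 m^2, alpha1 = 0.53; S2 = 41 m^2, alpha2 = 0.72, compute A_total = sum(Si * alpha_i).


183 * 0.53 = 96.99
41 * 0.72 = 29.52
A_total = 96.99 + 29.52 = 126.51 m^2


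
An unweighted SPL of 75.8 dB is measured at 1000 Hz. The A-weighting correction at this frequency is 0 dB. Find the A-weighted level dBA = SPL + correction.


A-weighting table: 1000 Hz -> 0 dB correction
SPL_A = SPL + correction = 75.8 + (0) = 75.8 dBA


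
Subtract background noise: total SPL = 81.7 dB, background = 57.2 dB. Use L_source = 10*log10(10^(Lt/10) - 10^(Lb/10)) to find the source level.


10^(81.7/10) = 1.47911e+08
10^(57.2/10) = 524807
Difference = 1.47911e+08 - 524807 = 1.47386e+08
L_source = 10*log10(1.47386e+08) = 81.685 dB


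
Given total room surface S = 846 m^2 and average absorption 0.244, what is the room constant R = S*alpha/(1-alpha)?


R = 846 * 0.244 / (1 - 0.244) = 273.05 m^2


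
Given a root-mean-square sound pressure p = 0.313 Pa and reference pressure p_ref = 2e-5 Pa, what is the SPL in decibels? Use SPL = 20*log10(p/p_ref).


p / p_ref = 0.313 / 2e-5 = 15650
SPL = 20 * log10(15650) = 83.89 dB


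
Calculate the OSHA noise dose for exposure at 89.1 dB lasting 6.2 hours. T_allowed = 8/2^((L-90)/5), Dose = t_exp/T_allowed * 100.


T_allowed = 8 / 2^((89.1 - 90)/5) = 9.06307 hr
Dose = 6.2 / 9.06307 * 100 = 68.409 %


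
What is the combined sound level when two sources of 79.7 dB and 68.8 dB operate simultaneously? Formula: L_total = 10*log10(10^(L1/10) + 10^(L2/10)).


10^(79.7/10) = 9.33254e+07
10^(68.8/10) = 7.58578e+06
Sum = 9.33254e+07 + 7.58578e+06 = 1.00911e+08
L_total = 10*log10(1.00911e+08) = 80.039 dB


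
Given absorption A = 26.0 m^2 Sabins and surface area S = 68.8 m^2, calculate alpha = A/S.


Absorption coefficient = absorbed power / incident power
alpha = A / S = 26.0 / 68.8 = 0.37791


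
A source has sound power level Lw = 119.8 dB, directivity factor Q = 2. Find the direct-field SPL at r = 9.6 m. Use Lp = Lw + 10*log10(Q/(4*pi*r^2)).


4*pi*r^2 = 4*pi*9.6^2 = 1158.12 m^2
Q / (4*pi*r^2) = 2 / 1158.12 = 0.00172694
Lp = 119.8 + 10*log10(0.00172694) = 92.173 dB


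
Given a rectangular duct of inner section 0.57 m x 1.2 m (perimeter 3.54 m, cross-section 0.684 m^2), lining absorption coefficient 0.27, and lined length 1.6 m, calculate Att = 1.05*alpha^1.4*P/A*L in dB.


alpha^1.4 = 0.27^1.4 = 0.159922
Attenuation rate = 1.05 * alpha^1.4 * P / A
= 1.05 * 0.159922 * 3.54 / 0.684 = 0.86905 dB/m
Total Att = 0.86905 * 1.6 = 1.3905 dB


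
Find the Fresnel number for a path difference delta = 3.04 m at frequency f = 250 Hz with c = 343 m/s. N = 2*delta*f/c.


N = 2*delta*f/c = 2*delta/lambda, where lambda = c/f
lambda = 343 / 250 = 1.372 m
N = 2 * 3.04 / 1.372 = 4.4315


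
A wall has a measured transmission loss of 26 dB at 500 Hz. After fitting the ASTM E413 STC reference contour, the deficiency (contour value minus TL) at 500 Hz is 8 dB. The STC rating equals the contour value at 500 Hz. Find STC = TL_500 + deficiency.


By ASTM E413, STC = value of the fitted reference contour at 500 Hz.
Contour value at 500 Hz = TL_500 + deficiency = 26 + 8 = 34
STC = 34


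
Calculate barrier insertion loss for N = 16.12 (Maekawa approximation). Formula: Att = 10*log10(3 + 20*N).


3 + 20*N = 3 + 20*16.12 = 325.4
Att = 10*log10(325.4) = 25.124 dB


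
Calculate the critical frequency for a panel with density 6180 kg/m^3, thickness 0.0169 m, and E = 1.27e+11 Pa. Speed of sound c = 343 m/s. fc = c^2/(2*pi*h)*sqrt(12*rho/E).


12*rho/E = 12*6180/1.27e+11 = 5.83937e-07
sqrt(12*rho/E) = sqrt(5.83937e-07) = 0.000764158
c^2/(2*pi*h) = 343^2/(2*pi*0.0169) = 1.10795e+06
fc = 1.10795e+06 * 0.000764158 = 846.65 Hz


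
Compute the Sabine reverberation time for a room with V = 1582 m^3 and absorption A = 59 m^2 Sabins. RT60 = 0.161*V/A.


RT60 = 0.161 * 1582 / 59 = 4.317 s


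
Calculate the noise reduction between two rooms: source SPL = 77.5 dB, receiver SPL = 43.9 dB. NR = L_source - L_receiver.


NR = L_source - L_receiver (difference between source and receiving room levels)
NR = 77.5 - 43.9 = 33.6 dB


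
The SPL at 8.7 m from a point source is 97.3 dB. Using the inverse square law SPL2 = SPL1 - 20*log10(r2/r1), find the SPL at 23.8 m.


r2/r1 = 23.8/8.7 = 2.73563
Correction = 20*log10(2.73563) = 8.74115 dB
SPL2 = 97.3 - 8.74115 = 88.559 dB


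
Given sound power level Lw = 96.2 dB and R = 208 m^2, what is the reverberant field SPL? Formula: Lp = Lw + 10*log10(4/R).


4/R = 4/208 = 0.0192308
Lp = 96.2 + 10*log10(0.0192308) = 79.04 dB


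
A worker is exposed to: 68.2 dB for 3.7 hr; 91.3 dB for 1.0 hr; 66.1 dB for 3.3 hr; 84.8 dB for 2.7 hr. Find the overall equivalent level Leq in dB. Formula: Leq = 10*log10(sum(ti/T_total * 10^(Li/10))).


T_total = 3.7 + 1.0 + 3.3 + 2.7 = 10.7 hr
(3.7/10.7) * 10^(68.2/10) = 2.28464e+06
(1.0/10.7) * 10^(91.3/10) = 1.26071e+08
(3.3/10.7) * 10^(66.1/10) = 1.25641e+06
(2.7/10.7) * 10^(84.8/10) = 7.62044e+07
Sum = 2.28464e+06 + 1.26071e+08 + 1.25641e+06 + 7.62044e+07 = 2.05816e+08
Leq = 10*log10(2.05816e+08) = 83.135 dB


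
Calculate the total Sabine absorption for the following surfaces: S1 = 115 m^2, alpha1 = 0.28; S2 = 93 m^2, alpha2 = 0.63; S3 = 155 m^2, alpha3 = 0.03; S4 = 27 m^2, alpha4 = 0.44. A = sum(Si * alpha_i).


115 * 0.28 = 32.2
93 * 0.63 = 58.59
155 * 0.03 = 4.65
27 * 0.44 = 11.88
A_total = 32.2 + 58.59 + 4.65 + 11.88 = 107.32 m^2


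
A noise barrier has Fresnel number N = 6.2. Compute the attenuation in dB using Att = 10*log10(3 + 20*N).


3 + 20*N = 3 + 20*6.2 = 127
Att = 10*log10(127) = 21.038 dB


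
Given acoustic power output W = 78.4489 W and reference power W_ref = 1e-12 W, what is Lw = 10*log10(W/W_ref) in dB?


W / W_ref = 78.4489 / 1e-12 = 7.84489e+13
Lw = 10 * log10(7.84489e+13) = 138.95 dB


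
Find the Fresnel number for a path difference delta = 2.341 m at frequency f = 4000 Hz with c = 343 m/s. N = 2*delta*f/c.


N = 2*delta*f/c = 2*delta/lambda, where lambda = c/f
lambda = 343 / 4000 = 0.08575 m
N = 2 * 2.341 / 0.08575 = 54.601


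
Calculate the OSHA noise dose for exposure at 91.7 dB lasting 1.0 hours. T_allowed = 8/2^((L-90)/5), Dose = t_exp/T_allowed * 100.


T_allowed = 8 / 2^((91.7 - 90)/5) = 6.32033 hr
Dose = 1.0 / 6.32033 * 100 = 15.822 %


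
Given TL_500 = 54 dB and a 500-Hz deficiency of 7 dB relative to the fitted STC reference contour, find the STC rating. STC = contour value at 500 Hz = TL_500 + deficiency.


By ASTM E413, STC = value of the fitted reference contour at 500 Hz.
Contour value at 500 Hz = TL_500 + deficiency = 54 + 7 = 61
STC = 61


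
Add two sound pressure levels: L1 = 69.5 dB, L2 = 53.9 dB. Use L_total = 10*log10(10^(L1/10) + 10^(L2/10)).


10^(69.5/10) = 8.91251e+06
10^(53.9/10) = 245471
Sum = 8.91251e+06 + 245471 = 9.15798e+06
L_total = 10*log10(9.15798e+06) = 69.618 dB


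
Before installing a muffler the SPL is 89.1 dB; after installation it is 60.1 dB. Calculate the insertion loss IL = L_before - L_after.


Insertion loss = SPL without muffler - SPL with muffler
IL = 89.1 - 60.1 = 29 dB


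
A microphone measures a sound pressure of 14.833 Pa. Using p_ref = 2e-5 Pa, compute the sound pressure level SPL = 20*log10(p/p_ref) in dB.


p / p_ref = 14.833 / 2e-5 = 741650
SPL = 20 * log10(741650) = 117.4 dB


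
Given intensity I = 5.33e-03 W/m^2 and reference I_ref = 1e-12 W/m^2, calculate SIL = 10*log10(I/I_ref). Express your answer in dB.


I / I_ref = 5.33e-03 / 1e-12 = 5.33e+09
SIL = 10 * log10(5.33e+09) = 97.267 dB


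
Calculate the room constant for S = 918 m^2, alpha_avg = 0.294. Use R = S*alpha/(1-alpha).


R = 918 * 0.294 / (1 - 0.294) = 382.28 m^2


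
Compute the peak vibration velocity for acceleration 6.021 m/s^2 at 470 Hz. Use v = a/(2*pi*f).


omega = 2*pi*f = 2*pi*470 = 2953.1 rad/s
v = a / omega = 6.021 / 2953.1 = 0.0020389 m/s


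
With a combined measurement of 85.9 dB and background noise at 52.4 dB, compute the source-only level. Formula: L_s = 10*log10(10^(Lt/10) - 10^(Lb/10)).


10^(85.9/10) = 3.89045e+08
10^(52.4/10) = 173780
Difference = 3.89045e+08 - 173780 = 3.88871e+08
L_source = 10*log10(3.88871e+08) = 85.898 dB


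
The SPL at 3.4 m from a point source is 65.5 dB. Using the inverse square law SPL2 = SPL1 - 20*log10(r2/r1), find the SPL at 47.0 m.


r2/r1 = 47.0/3.4 = 13.8235
Correction = 20*log10(13.8235) = 22.8124 dB
SPL2 = 65.5 - 22.8124 = 42.688 dB


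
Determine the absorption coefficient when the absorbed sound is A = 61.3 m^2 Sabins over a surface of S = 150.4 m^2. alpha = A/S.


Absorption coefficient = absorbed power / incident power
alpha = A / S = 61.3 / 150.4 = 0.40758


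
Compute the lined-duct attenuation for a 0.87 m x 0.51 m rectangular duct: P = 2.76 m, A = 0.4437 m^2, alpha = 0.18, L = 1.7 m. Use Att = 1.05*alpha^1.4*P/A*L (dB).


alpha^1.4 = 0.18^1.4 = 0.0906529
Attenuation rate = 1.05 * alpha^1.4 * P / A
= 1.05 * 0.0906529 * 2.76 / 0.4437 = 0.592094 dB/m
Total Att = 0.592094 * 1.7 = 1.0066 dB


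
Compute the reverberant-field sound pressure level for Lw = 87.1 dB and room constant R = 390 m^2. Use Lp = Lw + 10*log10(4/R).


4/R = 4/390 = 0.0102564
Lp = 87.1 + 10*log10(0.0102564) = 67.21 dB


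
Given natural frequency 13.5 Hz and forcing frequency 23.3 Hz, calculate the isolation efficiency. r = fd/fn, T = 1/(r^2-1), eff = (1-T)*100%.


r = 23.3 / 13.5 = 1.72593
r^2 - 1 = 1.72593^2 - 1 = 1.97883
T = 1/1.97883 = 0.505349
Efficiency = (1 - 0.505349)*100 = 49.465 %


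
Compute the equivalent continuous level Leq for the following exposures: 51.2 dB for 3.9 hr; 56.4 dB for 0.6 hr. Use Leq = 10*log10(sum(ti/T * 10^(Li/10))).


T_total = 3.9 + 0.6 = 4.5 hr
(3.9/4.5) * 10^(51.2/10) = 114249
(0.6/4.5) * 10^(56.4/10) = 58202.1
Sum = 114249 + 58202.1 = 172451
Leq = 10*log10(172451) = 52.367 dB


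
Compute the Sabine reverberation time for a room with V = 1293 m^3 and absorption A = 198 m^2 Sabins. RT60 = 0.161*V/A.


RT60 = 0.161 * 1293 / 198 = 1.0514 s


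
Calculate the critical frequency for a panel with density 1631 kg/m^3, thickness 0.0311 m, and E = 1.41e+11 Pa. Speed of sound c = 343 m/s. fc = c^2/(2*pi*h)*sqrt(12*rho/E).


12*rho/E = 12*1631/1.41e+11 = 1.38809e-07
sqrt(12*rho/E) = sqrt(1.38809e-07) = 0.000372571
c^2/(2*pi*h) = 343^2/(2*pi*0.0311) = 602071
fc = 602071 * 0.000372571 = 224.31 Hz


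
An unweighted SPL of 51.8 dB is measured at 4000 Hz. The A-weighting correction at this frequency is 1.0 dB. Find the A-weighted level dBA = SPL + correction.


A-weighting table: 4000 Hz -> 1.0 dB correction
SPL_A = SPL + correction = 51.8 + (1.0) = 52.8 dBA


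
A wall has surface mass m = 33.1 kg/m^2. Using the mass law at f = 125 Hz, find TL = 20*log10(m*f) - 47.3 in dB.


m * f = 33.1 * 125 = 4137.5
20*log10(4137.5) = 72.3348 dB
TL = 72.3348 - 47.3 = 25.035 dB


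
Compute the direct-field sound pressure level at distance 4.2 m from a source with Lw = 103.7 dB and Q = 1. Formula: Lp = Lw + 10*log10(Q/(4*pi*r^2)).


4*pi*r^2 = 4*pi*4.2^2 = 221.671 m^2
Q / (4*pi*r^2) = 1 / 221.671 = 0.00451119
Lp = 103.7 + 10*log10(0.00451119) = 80.243 dB


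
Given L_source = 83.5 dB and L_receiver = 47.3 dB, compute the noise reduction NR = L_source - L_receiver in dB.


NR = L_source - L_receiver (difference between source and receiving room levels)
NR = 83.5 - 47.3 = 36.2 dB


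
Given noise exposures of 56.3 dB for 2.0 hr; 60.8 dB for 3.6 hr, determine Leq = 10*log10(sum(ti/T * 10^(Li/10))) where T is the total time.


T_total = 2.0 + 3.6 = 5.6 hr
(2.0/5.6) * 10^(56.3/10) = 152350
(3.6/5.6) * 10^(60.8/10) = 772884
Sum = 152350 + 772884 = 925234
Leq = 10*log10(925234) = 59.663 dB


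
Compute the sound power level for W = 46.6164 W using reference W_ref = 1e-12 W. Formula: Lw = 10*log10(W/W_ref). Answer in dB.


W / W_ref = 46.6164 / 1e-12 = 4.66164e+13
Lw = 10 * log10(4.66164e+13) = 136.69 dB
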